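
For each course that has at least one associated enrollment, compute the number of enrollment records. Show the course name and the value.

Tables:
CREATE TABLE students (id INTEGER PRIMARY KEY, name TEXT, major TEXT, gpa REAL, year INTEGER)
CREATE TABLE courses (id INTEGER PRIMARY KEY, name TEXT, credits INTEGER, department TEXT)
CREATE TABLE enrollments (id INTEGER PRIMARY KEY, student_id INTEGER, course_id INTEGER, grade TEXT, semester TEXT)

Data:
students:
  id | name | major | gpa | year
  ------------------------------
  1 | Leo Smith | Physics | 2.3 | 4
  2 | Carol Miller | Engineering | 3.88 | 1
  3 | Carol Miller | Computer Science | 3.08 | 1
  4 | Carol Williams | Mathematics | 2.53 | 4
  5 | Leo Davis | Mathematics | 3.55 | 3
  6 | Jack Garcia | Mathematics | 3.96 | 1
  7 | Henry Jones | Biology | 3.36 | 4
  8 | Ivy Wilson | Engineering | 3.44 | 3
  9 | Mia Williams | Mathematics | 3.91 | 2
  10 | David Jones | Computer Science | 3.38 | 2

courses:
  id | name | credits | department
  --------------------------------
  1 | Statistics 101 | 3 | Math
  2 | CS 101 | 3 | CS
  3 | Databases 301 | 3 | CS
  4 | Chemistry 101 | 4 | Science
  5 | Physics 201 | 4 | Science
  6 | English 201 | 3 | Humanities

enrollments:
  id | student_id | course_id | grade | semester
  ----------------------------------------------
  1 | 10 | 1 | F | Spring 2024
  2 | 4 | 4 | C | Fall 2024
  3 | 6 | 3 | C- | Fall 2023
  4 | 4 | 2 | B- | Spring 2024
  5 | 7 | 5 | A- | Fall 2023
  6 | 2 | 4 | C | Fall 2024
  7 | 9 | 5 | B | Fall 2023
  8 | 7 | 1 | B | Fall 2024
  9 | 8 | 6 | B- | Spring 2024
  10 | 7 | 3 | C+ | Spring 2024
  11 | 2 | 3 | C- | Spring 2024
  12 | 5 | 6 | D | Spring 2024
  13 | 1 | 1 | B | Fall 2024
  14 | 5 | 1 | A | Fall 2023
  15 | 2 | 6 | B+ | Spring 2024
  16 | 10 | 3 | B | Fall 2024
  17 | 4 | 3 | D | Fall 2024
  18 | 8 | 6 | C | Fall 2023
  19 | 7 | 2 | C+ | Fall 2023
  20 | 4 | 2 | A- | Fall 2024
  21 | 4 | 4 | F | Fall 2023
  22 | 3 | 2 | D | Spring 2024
SELECT p.name, COUNT(*) AS n FROM enrollments c JOIN courses p ON c.course_id = p.id GROUP BY p.id, p.name

Execution result:
name | n
Statistics 101 | 4
CS 101 | 4
Databases 301 | 5
Chemistry 101 | 3
Physics 201 | 2
English 201 | 4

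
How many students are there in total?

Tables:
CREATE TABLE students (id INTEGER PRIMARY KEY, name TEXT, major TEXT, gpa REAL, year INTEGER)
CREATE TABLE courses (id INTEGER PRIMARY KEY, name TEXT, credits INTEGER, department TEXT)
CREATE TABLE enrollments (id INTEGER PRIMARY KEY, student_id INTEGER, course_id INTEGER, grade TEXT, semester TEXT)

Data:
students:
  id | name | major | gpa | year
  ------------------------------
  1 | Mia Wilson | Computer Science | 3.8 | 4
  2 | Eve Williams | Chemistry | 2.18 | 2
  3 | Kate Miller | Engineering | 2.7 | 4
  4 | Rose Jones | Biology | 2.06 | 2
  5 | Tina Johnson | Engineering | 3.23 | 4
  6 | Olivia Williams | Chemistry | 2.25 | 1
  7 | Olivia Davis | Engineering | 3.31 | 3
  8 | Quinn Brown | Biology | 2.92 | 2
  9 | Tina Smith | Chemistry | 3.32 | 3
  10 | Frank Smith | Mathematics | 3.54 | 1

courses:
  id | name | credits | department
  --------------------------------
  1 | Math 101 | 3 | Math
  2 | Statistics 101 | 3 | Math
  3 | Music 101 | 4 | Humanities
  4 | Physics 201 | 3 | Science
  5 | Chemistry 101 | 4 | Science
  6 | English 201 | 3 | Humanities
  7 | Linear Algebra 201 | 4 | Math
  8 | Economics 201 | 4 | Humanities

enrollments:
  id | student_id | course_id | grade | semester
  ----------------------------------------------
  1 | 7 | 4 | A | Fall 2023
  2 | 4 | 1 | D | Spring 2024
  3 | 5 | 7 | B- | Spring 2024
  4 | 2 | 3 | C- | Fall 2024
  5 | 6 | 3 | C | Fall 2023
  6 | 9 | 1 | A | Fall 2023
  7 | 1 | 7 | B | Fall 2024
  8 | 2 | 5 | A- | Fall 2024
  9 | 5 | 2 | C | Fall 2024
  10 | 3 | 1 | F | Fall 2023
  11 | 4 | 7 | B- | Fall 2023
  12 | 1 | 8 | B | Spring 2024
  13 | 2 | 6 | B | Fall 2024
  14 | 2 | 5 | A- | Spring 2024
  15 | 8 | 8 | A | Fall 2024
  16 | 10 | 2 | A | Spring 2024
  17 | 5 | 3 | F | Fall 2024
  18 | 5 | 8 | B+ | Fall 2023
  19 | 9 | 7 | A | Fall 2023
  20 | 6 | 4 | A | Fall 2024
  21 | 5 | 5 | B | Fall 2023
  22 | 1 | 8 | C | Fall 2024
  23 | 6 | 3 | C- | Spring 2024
SELECT COUNT(*) FROM students

Execution result:
10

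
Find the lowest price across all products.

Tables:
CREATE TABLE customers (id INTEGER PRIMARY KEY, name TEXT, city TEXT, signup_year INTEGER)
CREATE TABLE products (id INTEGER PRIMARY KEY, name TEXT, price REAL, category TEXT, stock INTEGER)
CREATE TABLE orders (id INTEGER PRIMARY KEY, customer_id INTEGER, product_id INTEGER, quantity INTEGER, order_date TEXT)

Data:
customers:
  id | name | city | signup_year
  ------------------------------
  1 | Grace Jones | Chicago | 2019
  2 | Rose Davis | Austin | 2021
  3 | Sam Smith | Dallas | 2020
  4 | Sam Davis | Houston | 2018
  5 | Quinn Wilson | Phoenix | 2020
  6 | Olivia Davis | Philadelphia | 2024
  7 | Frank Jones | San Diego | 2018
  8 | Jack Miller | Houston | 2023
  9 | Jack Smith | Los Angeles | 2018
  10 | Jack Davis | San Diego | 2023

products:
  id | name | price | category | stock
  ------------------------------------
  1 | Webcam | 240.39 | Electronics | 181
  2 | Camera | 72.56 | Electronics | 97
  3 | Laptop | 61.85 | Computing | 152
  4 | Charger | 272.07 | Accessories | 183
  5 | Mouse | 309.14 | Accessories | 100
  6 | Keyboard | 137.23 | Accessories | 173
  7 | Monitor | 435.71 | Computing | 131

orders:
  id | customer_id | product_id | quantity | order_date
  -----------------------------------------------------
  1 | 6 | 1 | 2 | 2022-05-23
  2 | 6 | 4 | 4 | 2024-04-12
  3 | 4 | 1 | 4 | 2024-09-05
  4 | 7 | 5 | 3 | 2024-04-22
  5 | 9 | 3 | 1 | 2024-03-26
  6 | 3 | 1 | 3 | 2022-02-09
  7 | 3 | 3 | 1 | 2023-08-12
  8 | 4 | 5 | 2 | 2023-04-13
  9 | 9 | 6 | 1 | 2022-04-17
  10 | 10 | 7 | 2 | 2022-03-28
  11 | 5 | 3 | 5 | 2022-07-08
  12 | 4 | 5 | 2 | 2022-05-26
SELECT MIN(price) FROM products

Execution result:
61.85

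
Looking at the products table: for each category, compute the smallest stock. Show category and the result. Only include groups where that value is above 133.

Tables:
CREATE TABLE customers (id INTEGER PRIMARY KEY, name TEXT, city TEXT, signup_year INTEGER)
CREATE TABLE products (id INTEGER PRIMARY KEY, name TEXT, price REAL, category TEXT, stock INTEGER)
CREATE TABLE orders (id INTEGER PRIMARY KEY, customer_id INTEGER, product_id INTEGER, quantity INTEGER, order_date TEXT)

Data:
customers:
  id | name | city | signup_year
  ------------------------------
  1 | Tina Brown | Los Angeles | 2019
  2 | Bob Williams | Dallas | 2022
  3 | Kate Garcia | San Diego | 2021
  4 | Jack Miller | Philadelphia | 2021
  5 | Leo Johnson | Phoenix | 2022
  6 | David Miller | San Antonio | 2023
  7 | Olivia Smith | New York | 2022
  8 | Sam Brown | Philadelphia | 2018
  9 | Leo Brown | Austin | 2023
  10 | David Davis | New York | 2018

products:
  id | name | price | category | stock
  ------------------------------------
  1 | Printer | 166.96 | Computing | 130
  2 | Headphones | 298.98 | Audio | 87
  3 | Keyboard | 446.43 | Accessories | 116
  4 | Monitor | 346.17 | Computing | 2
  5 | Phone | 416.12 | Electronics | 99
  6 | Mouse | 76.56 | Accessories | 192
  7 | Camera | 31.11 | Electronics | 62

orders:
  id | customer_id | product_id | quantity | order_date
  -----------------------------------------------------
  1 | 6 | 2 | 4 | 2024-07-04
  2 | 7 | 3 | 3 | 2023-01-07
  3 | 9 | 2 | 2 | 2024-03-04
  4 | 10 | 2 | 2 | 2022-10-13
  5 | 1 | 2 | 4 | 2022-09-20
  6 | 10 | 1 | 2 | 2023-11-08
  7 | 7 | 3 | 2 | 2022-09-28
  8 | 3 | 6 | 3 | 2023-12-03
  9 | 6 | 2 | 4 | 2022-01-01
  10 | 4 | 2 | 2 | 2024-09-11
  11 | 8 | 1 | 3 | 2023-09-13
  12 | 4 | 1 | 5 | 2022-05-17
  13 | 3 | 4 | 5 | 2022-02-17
SELECT category, MIN(stock) AS min_stock FROM products GROUP BY category HAVING MIN(stock) > 133

Execution result:
(no rows)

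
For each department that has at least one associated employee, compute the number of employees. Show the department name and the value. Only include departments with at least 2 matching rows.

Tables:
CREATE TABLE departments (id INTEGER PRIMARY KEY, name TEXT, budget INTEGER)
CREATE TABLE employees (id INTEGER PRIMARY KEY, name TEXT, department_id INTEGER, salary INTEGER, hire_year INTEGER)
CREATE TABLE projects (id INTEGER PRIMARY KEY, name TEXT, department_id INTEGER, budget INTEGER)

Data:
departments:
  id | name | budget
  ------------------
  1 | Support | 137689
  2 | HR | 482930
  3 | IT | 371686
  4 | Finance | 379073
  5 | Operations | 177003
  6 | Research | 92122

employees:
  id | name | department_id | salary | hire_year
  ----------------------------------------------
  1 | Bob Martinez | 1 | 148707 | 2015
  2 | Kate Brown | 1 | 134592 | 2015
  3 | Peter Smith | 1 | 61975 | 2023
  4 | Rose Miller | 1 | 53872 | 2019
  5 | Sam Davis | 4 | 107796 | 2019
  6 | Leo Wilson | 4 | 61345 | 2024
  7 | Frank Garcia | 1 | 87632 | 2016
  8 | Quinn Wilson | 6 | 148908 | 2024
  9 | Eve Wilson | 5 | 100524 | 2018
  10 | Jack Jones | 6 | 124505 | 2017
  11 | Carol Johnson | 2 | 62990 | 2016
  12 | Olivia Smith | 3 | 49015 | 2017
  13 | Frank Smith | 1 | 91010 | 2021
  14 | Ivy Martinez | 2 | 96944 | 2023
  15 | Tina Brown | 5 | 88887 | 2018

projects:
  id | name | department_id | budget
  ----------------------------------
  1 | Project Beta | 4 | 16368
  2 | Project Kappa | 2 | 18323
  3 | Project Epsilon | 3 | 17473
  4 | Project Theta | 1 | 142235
SELECT p.name, COUNT(*) AS n FROM employees c JOIN departments p ON c.department_id = p.id GROUP BY p.id, p.name HAVING COUNT(*) >= 2

Execution result:
name | n
Support | 6
HR | 2
Finance | 2
Operations | 2
Research | 2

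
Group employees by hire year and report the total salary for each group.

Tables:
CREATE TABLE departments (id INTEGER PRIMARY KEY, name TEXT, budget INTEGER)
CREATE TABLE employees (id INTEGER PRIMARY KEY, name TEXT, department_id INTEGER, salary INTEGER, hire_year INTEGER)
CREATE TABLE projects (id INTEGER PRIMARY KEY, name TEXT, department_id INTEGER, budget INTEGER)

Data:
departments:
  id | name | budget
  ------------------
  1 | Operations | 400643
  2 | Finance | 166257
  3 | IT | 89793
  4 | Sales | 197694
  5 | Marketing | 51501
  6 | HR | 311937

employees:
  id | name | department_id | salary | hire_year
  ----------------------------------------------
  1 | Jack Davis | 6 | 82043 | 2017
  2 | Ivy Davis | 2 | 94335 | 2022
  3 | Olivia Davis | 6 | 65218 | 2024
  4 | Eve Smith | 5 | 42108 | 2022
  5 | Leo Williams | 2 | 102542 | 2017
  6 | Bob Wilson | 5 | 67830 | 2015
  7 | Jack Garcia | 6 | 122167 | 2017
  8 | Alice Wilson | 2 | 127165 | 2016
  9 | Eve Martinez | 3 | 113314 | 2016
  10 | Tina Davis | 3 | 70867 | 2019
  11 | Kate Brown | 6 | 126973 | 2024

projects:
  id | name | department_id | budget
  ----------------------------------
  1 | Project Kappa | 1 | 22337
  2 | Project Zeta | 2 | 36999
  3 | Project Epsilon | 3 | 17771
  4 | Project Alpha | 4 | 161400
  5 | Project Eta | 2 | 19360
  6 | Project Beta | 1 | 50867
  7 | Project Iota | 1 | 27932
SELECT hire_year, SUM(salary) AS sum_salary FROM employees GROUP BY hire_year

Execution result:
hire_year | sum_salary
2015 | 67830
2016 | 240479
2017 | 306752
2019 | 70867
2022 | 136443
2024 | 192191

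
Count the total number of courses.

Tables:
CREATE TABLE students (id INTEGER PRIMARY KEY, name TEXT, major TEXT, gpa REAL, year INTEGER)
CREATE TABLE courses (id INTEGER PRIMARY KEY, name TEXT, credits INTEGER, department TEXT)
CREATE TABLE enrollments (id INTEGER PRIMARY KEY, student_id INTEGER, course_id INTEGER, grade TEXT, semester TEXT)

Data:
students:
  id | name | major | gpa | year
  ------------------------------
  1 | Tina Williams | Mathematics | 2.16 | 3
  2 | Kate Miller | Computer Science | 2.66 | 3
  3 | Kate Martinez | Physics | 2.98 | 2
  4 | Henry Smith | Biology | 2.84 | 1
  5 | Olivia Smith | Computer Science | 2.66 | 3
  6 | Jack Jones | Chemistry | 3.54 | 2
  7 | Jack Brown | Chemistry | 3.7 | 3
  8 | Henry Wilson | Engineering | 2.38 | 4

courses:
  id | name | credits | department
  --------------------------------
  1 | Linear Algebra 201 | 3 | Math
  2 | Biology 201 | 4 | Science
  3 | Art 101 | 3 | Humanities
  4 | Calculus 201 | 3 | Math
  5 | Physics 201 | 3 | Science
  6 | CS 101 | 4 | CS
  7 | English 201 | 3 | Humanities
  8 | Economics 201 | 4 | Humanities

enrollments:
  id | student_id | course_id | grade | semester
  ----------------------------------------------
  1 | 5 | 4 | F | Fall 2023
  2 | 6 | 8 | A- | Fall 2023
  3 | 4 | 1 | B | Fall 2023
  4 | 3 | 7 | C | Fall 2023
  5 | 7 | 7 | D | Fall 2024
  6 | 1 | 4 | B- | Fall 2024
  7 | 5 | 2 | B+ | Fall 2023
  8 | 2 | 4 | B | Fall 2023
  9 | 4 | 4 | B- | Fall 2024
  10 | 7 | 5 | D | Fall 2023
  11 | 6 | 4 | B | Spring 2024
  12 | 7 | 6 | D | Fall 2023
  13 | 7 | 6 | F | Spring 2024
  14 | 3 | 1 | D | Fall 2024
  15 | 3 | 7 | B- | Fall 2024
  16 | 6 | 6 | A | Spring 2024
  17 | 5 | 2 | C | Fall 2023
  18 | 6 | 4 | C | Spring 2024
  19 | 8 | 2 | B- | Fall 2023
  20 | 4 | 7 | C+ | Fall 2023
SELECT COUNT(*) FROM courses

Execution result:
8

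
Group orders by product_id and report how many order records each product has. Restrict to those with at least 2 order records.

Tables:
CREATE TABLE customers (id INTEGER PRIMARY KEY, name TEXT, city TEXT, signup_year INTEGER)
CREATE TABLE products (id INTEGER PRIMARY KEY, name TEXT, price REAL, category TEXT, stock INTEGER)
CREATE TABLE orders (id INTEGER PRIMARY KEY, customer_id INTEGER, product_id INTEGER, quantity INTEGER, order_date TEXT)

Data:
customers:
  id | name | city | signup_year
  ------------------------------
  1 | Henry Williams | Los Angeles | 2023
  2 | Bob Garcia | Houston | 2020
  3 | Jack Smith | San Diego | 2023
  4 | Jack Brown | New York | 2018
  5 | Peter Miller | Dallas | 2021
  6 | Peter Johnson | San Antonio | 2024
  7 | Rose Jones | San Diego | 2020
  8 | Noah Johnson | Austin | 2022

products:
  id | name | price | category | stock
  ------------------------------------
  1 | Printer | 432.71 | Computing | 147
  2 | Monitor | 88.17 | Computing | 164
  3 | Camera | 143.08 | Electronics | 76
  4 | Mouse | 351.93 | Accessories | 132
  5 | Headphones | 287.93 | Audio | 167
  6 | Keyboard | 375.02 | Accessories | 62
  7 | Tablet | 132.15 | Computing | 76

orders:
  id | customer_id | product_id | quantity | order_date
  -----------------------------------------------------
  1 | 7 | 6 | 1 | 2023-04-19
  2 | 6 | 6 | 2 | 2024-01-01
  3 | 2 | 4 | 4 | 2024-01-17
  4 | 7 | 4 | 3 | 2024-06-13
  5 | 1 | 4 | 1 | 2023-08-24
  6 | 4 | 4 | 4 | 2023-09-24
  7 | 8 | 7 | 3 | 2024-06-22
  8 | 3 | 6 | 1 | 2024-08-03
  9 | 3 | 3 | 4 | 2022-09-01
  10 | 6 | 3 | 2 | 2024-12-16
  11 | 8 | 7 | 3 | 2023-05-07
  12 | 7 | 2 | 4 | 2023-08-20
SELECT product_id, COUNT(*) AS order_count FROM orders GROUP BY product_id HAVING COUNT(*) >= 2

Execution result:
product_id | order_count
3 | 2
4 | 4
6 | 3
7 | 2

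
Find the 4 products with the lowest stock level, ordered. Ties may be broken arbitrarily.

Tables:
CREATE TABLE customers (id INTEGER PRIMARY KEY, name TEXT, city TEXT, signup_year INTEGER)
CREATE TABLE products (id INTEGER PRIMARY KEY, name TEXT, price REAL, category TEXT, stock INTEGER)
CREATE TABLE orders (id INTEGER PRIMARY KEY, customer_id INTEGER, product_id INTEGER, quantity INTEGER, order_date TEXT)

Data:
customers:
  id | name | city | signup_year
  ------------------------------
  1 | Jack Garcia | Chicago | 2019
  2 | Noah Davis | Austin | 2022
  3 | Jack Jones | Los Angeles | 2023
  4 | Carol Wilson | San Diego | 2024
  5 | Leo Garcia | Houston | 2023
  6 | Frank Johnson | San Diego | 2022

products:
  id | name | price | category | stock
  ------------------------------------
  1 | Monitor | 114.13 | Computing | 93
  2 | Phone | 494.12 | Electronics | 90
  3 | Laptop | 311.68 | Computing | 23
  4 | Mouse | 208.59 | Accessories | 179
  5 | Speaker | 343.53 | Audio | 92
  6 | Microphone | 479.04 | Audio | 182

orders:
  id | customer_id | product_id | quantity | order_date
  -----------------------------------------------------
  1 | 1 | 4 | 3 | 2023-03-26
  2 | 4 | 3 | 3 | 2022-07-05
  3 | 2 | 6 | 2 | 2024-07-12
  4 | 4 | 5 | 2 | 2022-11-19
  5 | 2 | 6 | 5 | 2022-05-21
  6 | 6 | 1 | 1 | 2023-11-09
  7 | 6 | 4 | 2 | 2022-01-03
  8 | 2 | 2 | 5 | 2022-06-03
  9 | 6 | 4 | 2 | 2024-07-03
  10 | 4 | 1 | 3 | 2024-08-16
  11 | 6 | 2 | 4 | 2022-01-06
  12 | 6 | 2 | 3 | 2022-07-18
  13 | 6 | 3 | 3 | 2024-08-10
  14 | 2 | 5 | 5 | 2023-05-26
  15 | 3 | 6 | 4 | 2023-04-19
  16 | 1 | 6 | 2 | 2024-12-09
SELECT name, stock FROM products ORDER BY stock ASC LIMIT 4

Execution result:
name | stock
Laptop | 23
Phone | 90
Speaker | 92
Monitor | 93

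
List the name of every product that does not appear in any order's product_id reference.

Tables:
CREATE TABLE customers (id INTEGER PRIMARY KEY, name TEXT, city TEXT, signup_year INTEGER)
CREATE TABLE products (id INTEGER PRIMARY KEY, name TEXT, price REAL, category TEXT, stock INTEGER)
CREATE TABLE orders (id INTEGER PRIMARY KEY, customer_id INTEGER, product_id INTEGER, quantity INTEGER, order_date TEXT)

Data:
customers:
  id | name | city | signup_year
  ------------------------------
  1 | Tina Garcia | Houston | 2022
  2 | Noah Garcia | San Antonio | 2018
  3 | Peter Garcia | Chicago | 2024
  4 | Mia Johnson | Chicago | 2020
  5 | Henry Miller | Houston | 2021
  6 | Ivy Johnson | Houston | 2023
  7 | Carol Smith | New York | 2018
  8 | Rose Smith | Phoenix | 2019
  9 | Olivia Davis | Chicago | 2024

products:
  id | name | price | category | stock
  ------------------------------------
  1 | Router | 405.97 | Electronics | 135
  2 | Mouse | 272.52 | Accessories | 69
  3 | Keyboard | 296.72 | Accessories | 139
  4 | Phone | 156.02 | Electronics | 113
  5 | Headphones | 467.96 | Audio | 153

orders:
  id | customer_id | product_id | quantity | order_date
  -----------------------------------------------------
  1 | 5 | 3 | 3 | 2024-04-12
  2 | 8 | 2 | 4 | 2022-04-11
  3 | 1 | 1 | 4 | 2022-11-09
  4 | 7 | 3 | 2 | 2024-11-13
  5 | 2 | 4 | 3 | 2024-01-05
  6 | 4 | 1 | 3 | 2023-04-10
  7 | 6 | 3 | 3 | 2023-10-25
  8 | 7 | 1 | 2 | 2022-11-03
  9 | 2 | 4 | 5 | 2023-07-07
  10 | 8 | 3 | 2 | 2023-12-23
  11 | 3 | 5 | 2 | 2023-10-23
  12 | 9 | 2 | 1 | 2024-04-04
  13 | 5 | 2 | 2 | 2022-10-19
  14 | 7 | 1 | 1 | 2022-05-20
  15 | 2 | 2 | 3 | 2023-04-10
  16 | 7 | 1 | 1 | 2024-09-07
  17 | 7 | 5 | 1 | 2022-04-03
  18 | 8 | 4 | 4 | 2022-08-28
SELECT p.name FROM products p LEFT JOIN orders c ON c.product_id = p.id WHERE c.id IS NULL

Execution result:
(no rows)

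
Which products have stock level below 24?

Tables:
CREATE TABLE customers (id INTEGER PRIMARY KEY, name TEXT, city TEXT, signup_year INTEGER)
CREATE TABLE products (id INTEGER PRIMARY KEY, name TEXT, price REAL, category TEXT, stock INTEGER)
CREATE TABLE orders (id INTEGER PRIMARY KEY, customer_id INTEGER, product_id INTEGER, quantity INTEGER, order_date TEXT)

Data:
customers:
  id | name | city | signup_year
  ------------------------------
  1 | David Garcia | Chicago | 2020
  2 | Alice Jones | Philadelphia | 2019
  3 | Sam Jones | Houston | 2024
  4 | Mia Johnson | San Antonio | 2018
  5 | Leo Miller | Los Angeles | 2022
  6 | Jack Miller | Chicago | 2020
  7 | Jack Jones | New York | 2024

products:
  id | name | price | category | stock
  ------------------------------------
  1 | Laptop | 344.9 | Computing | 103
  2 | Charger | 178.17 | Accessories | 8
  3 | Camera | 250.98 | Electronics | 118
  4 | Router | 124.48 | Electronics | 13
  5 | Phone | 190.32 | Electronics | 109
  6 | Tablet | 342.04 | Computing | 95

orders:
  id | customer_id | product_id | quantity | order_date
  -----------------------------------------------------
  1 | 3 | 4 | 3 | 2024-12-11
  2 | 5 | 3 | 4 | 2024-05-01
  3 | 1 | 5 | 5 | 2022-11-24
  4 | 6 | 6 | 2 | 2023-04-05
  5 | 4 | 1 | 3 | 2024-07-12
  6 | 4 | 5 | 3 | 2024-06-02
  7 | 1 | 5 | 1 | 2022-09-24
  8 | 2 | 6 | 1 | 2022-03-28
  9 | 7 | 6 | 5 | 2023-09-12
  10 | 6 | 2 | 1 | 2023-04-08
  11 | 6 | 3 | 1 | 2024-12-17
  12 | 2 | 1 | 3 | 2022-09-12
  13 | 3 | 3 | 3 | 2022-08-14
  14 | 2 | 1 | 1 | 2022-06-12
SELECT name, stock FROM products WHERE stock < 24

Execution result:
name | stock
Charger | 8
Router | 13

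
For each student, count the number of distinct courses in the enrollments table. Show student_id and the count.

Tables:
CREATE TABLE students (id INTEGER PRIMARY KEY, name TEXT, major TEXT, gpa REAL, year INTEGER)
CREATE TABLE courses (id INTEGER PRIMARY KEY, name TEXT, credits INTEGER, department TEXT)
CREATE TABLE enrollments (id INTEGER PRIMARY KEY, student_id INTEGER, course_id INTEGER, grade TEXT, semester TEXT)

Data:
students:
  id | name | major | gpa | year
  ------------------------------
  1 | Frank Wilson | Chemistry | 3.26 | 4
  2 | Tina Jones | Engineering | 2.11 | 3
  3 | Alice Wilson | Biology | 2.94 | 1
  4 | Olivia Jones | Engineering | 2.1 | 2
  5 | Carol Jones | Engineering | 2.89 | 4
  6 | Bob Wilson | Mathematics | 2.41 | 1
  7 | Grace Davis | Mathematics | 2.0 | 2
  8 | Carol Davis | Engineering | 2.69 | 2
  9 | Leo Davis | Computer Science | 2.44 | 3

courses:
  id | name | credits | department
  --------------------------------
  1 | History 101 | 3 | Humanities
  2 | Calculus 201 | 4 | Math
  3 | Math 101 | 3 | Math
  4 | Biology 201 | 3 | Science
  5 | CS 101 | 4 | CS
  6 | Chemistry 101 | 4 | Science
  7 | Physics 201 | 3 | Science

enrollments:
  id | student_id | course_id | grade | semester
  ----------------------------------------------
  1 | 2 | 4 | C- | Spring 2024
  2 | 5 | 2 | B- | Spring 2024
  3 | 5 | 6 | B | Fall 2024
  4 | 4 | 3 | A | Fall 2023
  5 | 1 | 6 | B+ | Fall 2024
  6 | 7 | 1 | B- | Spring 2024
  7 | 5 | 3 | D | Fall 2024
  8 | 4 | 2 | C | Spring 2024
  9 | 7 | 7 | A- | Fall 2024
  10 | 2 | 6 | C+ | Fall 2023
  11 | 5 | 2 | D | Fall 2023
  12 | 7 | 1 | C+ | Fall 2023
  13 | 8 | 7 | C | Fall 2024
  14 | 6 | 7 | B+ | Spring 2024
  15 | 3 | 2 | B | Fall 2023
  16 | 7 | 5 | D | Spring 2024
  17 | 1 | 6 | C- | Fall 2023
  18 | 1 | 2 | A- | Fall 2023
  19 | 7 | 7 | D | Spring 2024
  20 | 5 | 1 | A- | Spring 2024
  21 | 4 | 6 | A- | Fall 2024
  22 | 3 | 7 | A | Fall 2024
SELECT student_id, COUNT(DISTINCT course_id) AS distinct_course_count FROM enrollments GROUP BY student_id

Execution result:
student_id | distinct_course_count
1 | 2
2 | 2
3 | 2
4 | 3
5 | 4
6 | 1
7 | 3
8 | 1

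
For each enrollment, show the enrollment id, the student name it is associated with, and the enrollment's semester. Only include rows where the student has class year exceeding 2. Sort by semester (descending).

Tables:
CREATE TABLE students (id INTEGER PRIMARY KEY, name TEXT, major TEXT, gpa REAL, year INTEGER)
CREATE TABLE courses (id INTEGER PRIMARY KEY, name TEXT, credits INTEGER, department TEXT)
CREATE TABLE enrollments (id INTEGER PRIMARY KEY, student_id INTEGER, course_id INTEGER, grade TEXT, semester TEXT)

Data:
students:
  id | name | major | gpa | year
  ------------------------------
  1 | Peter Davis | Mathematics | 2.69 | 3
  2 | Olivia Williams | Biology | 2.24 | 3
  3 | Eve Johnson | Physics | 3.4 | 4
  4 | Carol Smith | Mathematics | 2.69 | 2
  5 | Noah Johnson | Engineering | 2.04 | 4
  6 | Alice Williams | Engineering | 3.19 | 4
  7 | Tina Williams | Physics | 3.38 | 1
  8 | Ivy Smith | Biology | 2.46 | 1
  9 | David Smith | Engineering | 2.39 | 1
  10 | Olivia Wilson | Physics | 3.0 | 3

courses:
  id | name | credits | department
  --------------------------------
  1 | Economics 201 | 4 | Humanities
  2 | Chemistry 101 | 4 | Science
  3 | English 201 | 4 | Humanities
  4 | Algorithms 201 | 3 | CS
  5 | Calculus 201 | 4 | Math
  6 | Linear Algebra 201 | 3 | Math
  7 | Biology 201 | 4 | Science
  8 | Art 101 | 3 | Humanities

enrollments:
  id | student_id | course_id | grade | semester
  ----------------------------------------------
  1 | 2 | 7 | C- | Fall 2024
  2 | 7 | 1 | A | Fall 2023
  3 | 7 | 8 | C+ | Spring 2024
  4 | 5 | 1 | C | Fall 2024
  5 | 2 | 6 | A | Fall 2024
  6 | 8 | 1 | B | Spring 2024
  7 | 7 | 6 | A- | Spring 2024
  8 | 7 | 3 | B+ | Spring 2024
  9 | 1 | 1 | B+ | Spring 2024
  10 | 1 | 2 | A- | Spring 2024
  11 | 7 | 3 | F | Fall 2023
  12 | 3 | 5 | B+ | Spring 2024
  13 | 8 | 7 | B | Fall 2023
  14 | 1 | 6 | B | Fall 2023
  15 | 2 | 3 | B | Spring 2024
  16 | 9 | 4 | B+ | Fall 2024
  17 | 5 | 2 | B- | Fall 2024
SELECT c.id, p.name AS student, c.semester FROM enrollments c JOIN students p ON c.student_id = p.id WHERE p.year > 2 ORDER BY c.semester DESC

Execution result:
id | student | semester
9 | Peter Davis | Spring 2024
10 | Peter Davis | Spring 2024
12 | Eve Johnson | Spring 2024
15 | Olivia Williams | Spring 2024
1 | Olivia Williams | Fall 2024
4 | Noah Johnson | Fall 2024
5 | Olivia Williams | Fall 2024
17 | Noah Johnson | Fall 2024
14 | Peter Davis | Fall 2023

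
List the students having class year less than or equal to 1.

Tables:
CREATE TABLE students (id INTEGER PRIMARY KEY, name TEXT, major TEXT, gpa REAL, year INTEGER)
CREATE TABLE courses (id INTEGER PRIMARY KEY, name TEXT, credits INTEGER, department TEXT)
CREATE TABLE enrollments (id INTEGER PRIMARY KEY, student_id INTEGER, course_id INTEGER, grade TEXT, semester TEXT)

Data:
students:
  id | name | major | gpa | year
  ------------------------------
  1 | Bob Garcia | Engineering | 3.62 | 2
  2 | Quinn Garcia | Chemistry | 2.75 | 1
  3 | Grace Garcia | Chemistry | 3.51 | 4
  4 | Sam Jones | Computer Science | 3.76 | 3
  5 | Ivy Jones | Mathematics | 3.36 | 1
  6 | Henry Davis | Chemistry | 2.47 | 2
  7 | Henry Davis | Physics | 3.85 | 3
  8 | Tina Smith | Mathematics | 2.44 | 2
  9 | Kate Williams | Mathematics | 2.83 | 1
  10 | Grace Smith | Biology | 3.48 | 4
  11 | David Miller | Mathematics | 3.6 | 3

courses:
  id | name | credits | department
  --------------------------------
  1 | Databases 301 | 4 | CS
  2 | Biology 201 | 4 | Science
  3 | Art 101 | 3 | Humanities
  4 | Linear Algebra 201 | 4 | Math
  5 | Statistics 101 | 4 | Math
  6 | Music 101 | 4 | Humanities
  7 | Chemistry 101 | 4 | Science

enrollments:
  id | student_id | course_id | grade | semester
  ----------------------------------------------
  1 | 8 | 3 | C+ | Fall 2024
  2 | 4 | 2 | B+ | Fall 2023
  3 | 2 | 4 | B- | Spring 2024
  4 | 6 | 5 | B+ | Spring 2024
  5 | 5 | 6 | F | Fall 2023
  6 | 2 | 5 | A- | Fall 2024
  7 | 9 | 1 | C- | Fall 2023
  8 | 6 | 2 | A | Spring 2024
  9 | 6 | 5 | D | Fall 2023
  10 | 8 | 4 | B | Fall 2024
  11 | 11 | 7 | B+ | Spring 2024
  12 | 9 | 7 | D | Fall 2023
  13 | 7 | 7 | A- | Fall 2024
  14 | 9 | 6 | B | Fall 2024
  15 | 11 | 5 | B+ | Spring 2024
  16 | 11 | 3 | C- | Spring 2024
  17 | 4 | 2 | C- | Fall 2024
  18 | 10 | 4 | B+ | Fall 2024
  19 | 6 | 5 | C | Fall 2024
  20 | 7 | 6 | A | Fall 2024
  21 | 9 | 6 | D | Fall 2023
SELECT name, year FROM students WHERE year <= 1

Execution result:
name | year
Quinn Garcia | 1
Ivy Jones | 1
Kate Williams | 1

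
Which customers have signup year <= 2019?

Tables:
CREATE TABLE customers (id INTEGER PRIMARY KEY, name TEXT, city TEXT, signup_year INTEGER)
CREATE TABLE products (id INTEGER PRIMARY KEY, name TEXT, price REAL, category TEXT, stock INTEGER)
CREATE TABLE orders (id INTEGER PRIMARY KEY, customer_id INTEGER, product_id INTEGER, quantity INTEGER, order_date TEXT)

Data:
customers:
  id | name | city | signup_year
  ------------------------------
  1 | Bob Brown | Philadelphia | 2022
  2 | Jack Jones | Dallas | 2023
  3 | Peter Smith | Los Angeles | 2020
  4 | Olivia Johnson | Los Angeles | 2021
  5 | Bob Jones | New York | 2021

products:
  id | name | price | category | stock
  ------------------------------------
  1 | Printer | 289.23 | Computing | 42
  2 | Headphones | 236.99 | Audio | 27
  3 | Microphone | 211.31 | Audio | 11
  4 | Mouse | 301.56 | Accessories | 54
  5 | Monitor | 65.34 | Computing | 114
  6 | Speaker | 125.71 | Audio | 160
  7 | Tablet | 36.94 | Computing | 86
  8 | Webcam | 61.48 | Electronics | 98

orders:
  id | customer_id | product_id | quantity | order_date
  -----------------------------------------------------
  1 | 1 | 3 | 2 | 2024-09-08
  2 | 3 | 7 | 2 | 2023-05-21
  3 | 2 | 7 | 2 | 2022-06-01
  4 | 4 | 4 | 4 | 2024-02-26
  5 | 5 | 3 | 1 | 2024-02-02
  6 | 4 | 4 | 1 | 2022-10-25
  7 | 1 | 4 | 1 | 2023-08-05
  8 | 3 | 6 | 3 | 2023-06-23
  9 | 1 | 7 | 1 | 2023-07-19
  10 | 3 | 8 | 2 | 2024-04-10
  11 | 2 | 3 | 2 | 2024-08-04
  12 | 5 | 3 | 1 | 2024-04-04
SELECT name, signup_year FROM customers WHERE signup_year <= 2019

Execution result:
(no rows)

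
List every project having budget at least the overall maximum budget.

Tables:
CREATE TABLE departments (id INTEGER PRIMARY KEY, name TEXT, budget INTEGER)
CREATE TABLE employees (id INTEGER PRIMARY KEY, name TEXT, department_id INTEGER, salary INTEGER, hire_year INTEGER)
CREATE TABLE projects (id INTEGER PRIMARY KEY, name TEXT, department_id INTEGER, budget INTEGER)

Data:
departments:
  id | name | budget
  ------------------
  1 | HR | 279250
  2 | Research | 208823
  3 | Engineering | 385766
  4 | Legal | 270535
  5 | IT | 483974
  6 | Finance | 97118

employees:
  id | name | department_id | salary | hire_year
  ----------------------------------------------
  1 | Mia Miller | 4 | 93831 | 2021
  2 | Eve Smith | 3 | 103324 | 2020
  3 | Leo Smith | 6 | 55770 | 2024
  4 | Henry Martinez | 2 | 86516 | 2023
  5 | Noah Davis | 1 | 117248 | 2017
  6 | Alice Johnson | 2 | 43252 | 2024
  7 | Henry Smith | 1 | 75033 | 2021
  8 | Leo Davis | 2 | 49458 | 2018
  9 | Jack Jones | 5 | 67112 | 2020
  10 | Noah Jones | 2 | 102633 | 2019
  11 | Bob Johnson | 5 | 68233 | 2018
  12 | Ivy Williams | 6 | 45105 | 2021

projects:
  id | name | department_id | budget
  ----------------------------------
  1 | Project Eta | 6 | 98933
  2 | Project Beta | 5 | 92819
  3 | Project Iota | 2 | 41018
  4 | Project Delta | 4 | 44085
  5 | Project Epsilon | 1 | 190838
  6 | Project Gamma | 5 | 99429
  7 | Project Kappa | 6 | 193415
SELECT name, budget FROM projects WHERE budget >= (SELECT MAX(budget) FROM projects)

Execution result:
name | budget
Project Kappa | 193415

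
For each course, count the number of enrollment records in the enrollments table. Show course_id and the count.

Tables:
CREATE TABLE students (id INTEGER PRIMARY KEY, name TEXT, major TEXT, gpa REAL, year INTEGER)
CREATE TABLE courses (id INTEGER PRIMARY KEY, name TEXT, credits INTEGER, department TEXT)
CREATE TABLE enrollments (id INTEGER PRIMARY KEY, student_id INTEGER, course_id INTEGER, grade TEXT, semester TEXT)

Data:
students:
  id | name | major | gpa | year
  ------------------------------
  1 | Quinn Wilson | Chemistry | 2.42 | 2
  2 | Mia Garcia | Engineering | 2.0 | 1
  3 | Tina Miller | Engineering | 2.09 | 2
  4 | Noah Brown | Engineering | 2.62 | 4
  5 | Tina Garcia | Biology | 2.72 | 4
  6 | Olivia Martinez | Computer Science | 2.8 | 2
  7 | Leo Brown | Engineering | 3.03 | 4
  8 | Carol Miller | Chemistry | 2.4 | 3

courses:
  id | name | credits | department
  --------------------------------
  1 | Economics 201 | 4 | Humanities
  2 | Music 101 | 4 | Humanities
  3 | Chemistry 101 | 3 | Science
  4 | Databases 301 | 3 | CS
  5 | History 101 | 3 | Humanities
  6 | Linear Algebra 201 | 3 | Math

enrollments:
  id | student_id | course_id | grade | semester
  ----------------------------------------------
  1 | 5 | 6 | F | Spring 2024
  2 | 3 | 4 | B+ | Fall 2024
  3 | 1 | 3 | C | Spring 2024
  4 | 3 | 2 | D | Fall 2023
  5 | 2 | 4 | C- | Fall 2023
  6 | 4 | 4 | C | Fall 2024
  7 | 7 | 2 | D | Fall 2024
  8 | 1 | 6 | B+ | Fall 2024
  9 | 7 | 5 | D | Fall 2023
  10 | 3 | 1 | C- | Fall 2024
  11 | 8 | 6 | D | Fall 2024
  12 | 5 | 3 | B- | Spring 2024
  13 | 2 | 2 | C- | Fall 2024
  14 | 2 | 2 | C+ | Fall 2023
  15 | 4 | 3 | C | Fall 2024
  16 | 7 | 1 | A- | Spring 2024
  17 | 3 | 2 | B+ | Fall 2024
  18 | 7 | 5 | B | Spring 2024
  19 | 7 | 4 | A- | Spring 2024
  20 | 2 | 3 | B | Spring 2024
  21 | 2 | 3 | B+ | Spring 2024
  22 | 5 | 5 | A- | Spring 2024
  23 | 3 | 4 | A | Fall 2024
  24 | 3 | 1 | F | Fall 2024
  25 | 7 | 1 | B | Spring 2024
SELECT course_id, COUNT(*) AS enrollment_count FROM enrollments GROUP BY course_id

Execution result:
course_id | enrollment_count
1 | 4
2 | 5
3 | 5
4 | 5
5 | 3
6 | 3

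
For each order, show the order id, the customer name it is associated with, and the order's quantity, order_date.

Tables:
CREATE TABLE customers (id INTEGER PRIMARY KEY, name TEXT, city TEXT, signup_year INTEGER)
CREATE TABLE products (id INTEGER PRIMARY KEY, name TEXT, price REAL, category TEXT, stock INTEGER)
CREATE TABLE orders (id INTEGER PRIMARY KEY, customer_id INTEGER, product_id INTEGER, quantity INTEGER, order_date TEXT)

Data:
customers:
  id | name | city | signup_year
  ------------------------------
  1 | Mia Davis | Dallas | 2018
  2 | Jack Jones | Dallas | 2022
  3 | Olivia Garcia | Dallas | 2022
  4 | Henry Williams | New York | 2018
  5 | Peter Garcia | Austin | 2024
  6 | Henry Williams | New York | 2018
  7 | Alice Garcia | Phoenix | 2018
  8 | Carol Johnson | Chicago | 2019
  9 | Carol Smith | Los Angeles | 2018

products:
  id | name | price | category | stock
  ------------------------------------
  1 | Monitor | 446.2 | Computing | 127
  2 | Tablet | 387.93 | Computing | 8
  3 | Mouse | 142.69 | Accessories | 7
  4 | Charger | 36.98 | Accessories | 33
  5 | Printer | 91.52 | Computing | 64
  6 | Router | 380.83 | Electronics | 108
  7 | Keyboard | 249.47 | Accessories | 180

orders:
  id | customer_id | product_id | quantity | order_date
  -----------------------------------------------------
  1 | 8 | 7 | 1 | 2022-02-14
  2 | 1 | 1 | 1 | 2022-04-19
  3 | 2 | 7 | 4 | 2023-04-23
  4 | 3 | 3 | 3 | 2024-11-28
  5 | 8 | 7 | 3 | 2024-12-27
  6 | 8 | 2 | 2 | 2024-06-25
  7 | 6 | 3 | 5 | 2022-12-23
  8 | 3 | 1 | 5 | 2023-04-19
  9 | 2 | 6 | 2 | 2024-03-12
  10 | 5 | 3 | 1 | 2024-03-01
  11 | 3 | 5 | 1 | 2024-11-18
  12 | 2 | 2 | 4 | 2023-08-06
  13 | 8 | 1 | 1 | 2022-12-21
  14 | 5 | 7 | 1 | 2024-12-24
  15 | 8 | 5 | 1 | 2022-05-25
SELECT c.id, p.name AS customer, c.quantity, c.order_date FROM orders c JOIN customers p ON c.customer_id = p.id

Execution result:
id | customer | quantity | order_date
1 | Carol Johnson | 1 | 2022-02-14
2 | Mia Davis | 1 | 2022-04-19
3 | Jack Jones | 4 | 2023-04-23
4 | Olivia Garcia | 3 | 2024-11-28
5 | Carol Johnson | 3 | 2024-12-27
6 | Carol Johnson | 2 | 2024-06-25
7 | Henry Williams | 5 | 2022-12-23
8 | Olivia Garcia | 5 | 2023-04-19
9 | Jack Jones | 2 | 2024-03-12
10 | Peter Garcia | 1 | 2024-03-01
11 | Olivia Garcia | 1 | 2024-11-18
12 | Jack Jones | 4 | 2023-08-06
13 | Carol Johnson | 1 | 2022-12-21
14 | Peter Garcia | 1 | 2024-12-24
15 | Carol Johnson | 1 | 2022-05-25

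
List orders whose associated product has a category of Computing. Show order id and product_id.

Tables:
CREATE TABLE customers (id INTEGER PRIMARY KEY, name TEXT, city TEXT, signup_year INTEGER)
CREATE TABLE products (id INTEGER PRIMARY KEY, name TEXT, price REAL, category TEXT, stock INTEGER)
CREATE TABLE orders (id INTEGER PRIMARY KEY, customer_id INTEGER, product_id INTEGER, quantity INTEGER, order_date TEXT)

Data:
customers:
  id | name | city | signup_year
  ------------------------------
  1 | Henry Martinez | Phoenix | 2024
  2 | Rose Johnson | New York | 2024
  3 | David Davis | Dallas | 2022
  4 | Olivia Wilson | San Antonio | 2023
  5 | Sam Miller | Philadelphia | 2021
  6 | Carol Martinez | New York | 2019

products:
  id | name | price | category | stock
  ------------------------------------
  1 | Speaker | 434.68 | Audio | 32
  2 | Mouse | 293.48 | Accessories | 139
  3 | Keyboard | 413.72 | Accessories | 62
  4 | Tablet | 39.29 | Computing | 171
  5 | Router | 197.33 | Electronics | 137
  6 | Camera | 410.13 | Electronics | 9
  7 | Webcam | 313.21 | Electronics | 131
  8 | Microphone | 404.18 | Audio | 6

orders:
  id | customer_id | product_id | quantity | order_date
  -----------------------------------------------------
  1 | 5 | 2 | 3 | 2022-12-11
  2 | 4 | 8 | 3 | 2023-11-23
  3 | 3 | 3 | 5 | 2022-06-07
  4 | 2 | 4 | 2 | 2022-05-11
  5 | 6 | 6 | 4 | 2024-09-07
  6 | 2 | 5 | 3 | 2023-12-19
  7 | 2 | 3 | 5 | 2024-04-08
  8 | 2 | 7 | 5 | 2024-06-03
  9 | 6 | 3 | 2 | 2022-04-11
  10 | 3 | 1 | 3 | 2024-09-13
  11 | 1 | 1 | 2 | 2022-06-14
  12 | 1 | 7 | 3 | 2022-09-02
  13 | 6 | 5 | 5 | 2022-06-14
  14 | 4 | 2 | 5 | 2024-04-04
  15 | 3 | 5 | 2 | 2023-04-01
SELECT id, product_id FROM orders WHERE product_id IN (SELECT id FROM products WHERE category = 'Computing')

Execution result:
id | product_id
4 | 4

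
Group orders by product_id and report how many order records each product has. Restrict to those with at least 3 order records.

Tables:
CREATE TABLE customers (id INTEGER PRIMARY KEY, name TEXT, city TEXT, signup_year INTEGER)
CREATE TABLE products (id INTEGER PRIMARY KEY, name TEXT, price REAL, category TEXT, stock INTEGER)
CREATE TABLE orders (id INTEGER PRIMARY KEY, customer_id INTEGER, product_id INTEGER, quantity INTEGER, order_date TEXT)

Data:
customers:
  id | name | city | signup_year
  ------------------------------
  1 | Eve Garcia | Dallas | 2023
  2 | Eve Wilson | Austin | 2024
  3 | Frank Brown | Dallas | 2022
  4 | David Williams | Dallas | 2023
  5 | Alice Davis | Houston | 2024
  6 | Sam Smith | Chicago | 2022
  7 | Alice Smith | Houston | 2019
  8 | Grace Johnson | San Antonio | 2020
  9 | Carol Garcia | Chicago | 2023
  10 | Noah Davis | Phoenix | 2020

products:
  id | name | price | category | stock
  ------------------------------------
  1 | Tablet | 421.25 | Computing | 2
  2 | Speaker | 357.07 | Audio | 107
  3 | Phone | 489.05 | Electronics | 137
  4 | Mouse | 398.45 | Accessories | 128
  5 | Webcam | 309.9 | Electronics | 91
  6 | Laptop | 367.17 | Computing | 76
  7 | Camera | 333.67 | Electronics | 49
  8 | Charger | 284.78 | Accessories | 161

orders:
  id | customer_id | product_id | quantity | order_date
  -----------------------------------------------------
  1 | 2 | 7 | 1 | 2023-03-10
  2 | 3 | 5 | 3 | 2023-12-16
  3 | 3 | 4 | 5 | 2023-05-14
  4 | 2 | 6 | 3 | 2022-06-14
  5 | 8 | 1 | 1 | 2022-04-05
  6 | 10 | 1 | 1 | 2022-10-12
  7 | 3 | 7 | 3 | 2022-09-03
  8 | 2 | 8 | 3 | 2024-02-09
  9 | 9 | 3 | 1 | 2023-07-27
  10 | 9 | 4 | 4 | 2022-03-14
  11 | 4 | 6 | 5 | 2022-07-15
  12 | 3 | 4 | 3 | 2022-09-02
SELECT product_id, COUNT(*) AS order_count FROM orders GROUP BY product_id HAVING COUNT(*) >= 3

Execution result:
product_id | order_count
4 | 3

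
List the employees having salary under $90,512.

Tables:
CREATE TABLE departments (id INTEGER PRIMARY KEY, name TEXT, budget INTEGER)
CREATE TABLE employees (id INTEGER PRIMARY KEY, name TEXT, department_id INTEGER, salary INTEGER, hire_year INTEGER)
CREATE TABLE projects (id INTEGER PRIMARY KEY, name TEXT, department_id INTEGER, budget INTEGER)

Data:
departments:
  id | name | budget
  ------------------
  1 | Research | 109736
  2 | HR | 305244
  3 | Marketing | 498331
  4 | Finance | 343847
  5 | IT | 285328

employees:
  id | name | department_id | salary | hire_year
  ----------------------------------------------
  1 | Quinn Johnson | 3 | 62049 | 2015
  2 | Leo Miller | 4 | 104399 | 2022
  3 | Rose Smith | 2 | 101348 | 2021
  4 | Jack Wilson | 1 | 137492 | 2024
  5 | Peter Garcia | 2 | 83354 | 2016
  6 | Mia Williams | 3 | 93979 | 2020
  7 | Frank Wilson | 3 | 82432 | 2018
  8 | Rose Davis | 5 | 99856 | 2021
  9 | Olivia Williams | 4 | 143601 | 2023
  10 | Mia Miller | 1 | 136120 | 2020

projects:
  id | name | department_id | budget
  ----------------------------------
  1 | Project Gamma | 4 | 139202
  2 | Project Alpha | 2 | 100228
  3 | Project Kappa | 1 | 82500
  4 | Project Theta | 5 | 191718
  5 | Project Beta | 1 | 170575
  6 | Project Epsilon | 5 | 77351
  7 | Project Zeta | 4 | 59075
SELECT name, salary FROM employees WHERE salary < 90512

Execution result:
name | salary
Quinn Johnson | 62049
Peter Garcia | 83354
Frank Wilson | 82432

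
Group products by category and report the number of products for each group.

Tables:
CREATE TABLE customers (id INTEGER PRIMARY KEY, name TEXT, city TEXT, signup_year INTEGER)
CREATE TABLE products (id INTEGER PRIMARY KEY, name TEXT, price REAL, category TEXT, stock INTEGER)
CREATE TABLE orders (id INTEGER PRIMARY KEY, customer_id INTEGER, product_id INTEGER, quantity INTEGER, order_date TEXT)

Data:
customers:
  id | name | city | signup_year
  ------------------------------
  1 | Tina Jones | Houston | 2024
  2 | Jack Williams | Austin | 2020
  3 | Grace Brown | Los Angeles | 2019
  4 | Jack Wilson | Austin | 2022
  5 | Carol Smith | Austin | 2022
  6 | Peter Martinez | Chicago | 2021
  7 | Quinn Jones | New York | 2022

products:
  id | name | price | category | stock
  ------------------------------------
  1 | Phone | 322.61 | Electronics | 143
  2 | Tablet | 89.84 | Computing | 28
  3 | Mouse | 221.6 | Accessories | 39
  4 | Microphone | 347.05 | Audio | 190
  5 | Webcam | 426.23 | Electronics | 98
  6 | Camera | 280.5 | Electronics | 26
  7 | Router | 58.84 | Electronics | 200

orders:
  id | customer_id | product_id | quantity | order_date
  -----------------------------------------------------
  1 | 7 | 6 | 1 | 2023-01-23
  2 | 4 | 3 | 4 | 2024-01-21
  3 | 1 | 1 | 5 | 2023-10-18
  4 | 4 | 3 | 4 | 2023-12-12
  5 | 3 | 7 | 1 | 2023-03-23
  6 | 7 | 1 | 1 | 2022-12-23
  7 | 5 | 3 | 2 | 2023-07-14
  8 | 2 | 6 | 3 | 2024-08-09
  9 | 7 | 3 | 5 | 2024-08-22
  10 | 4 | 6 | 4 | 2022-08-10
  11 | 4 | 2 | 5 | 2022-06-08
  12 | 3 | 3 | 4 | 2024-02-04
SELECT category, COUNT(*) AS n FROM products GROUP BY category

Execution result:
category | n
Accessories | 1
Audio | 1
Computing | 1
Electronics | 4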